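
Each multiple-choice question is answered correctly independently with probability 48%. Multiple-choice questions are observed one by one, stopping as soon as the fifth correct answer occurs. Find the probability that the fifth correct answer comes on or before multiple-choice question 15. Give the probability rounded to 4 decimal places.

0.9201

Finishing within 15 multiple-choice questions ⇔ at least 5 successes in the first 15. With X ~ Binomial(15, 0.48), P(Y ≤ 15) = 1 − P(X ≤ 4).
  k=0: C(15,0)·0.48^0·0.52^15 = 0.000055
  k=1: C(15,1)·0.48^1·0.52^14 = 0.000761
  k=2: C(15,2)·0.48^2·0.52^13 = 0.004917
  k=3: C(15,3)·0.48^3·0.52^12 = 0.019669
  k=4: C(15,4)·0.48^4·0.52^11 = 0.054467
1 − 0.079869 = 0.920131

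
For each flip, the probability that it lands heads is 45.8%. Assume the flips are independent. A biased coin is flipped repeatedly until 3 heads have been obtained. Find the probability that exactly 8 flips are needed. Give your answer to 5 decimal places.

Y = trial on which the third success occurs; negative binomial, r=3, p=0.458.
P(Y=8) = C(7,2) · p^3 · (1−p)^5
= 21 · 0.096072 · 0.046773 = 0.0943653

0.09437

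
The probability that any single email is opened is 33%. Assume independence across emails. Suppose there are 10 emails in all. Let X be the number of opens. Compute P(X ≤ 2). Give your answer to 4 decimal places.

X ~ Binomial(10, 0.33); P(X ≤ 2) = Σ C(10,k) p^k (1−p)^(10−k) over k:
  k=0: C(10,0)·0.33^0·0.67^10 = 0.018228
  k=1: C(10,1)·0.33^1·0.67^9 = 0.089782
  k=2: C(10,2)·0.33^2·0.67^8 = 0.198993
Total = 0.307003

0.3070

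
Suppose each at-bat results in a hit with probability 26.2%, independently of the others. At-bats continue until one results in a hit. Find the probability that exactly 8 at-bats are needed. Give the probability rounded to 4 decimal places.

Geometric (trials to first success), p = 0.262.
P(Y = 8) = (1−p)^7 · p = 0.11923 · 0.262 = 0.031239

0.0312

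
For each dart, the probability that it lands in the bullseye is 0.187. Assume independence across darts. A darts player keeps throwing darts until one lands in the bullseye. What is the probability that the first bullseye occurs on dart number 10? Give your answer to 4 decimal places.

0.0290

Geometric (trials to first success), p = 0.187.
P(Y = 10) = (1−p)^9 · p = 0.15517 · 0.187 = 0.029017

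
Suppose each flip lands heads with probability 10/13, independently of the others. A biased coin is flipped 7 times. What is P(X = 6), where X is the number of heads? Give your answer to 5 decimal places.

0.33467

X ~ Binomial(n=7, p=0.769231).
P(X=6) = C(7,6) · p^6 · (1−p)^1
= 7 · 0.20718 · 0.23077 = 0.3346693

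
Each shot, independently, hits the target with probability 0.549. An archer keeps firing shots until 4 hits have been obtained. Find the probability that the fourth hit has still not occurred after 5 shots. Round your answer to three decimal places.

0.745

Needing more than 5 shots ⇔ fewer than 4 successes in the first 5. With X ~ Binomial(5, 0.549), P(Y > 5) = P(X ≤ 3).
  k=0: C(5,0)·0.549^0·0.451^5 = 0.01866
  k=1: C(5,1)·0.549^1·0.451^4 = 0.11357
  k=2: C(5,2)·0.549^2·0.451^3 = 0.27649
  k=3: C(5,3)·0.549^3·0.451^2 = 0.33657
P(X ≤ 3) = 0.74528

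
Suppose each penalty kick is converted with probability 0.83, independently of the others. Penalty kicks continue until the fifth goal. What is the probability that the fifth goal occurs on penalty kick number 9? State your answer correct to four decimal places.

Y = trial on which the fifth success occurs; negative binomial, r=5, p=0.83.
P(Y=9) = C(8,4) · p^5 · (1−p)^4
= 70 · 0.3939 · 0.00083521 = 0.023029

0.0230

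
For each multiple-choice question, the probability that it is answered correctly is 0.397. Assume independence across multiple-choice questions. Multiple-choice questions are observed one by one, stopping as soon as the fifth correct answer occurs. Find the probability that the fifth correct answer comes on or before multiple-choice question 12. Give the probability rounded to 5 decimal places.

0.55329

Finishing within 12 multiple-choice questions ⇔ at least 5 successes in the first 12. With X ~ Binomial(12, 0.397), P(Y ≤ 12) = 1 − P(X ≤ 4).
  k=0: C(12,0)·0.397^0·0.603^12 = 0.0023110
  k=1: C(12,1)·0.397^1·0.603^11 = 0.0182584
  k=2: C(12,2)·0.397^2·0.603^10 = 0.0661147
  k=3: C(12,3)·0.397^3·0.603^9 = 0.1450942
  k=4: C(12,4)·0.397^4·0.603^8 = 0.2149343
1 − 0.4467126 = 0.5532874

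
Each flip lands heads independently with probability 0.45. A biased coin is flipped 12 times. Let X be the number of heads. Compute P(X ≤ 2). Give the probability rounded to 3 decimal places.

X ~ Binomial(12, 0.45); P(X ≤ 2) = Σ C(12,k) p^k (1−p)^(12−k) over k:
  k=0: C(12,0)·0.45^0·0.55^12 = 0.00077
  k=1: C(12,1)·0.45^1·0.55^11 = 0.00752
  k=2: C(12,2)·0.45^2·0.55^10 = 0.03385
Total = 0.04214

0.042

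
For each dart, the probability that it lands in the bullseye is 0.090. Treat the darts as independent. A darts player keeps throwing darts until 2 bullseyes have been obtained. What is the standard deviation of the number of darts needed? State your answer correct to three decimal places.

14.990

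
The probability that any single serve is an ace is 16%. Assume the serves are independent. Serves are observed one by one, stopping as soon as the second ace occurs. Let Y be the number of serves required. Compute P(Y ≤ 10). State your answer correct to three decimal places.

0.492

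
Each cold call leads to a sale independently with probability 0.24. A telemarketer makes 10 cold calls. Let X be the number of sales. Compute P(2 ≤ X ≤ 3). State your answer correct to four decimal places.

0.5314

X ~ Binomial(10, 0.24); P(2 ≤ X ≤ 3) = Σ C(10,k) p^k (1−p)^(10−k) over k:
  k=2: C(10,2)·0.24^2·0.76^8 = 0.288499
  k=3: C(10,3)·0.24^3·0.76^7 = 0.242946
Total = 0.531445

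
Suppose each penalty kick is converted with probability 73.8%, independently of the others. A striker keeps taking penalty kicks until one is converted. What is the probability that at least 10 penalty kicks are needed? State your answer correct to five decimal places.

0.00001

Y = number of penalty kicks to the first success; geometric, p = 0.738.
P(Y > 9) = P(first 9 all fail) = (1−p)^9 = 0.0000058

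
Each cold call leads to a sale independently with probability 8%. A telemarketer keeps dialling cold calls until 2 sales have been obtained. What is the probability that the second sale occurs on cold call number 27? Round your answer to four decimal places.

0.0207

Y = trial on which the second success occurs; negative binomial, r=2, p=0.08.
P(Y=27) = C(26,1) · p^2 · (1−p)^25
= 26 · 0.0064 · 0.12436 = 0.020694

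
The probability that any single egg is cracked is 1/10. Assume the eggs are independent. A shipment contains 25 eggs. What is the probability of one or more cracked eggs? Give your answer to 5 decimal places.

0.92821

P(at least one) = 1 − P(none) = 1 − (1 − 0.10)^25
= 1 − 0.0717898 = 0.9282102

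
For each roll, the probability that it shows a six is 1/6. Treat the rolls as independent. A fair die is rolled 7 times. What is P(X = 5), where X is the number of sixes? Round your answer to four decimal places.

0.0019

X ~ Binomial(n=7, p=0.166667).
P(X=5) = C(7,5) · p^5 · (1−p)^2
= 21 · 0.0001286 · 0.69444 = 0.001875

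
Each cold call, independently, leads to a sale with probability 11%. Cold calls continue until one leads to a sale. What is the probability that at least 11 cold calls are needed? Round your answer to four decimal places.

Y = number of cold calls to the first success; geometric, p = 0.11.
P(Y > 10) = P(first 10 all fail) = (1−p)^10 = 0.311817

0.3118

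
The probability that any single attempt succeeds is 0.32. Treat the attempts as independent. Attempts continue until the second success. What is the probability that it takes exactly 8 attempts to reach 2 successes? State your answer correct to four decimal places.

0.0709

Y = trial on which the second success occurs; negative binomial, r=2, p=0.32.
P(Y=8) = C(7,1) · p^2 · (1−p)^6
= 7 · 0.1024 · 0.098867 = 0.070868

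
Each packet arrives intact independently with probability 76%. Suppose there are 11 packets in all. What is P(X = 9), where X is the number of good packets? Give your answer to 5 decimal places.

X ~ Binomial(n=11, p=0.76).
P(X=9) = C(11,9) · p^9 · (1−p)^2
= 55 · 0.084591 · 0.0576 = 0.2679832

0.26798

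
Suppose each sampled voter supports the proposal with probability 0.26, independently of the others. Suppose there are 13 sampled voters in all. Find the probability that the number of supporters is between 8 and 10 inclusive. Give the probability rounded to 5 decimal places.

0.00729

X ~ Binomial(13, 0.26); P(8 ≤ X ≤ 10) = Σ C(13,k) p^k (1−p)^(13−k) over k:
  k=8: C(13,8)·0.26^8·0.74^5 = 0.0059638
  k=9: C(13,9)·0.26^9·0.74^4 = 0.0011641
  k=10: C(13,10)·0.26^10·0.74^3 = 0.0001636
Total = 0.0072915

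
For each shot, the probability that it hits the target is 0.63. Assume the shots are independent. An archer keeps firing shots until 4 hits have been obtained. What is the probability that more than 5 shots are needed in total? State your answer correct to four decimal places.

Needing more than 5 shots ⇔ fewer than 4 successes in the first 5. With X ~ Binomial(5, 0.63), P(Y > 5) = P(X ≤ 3).
  k=0: C(5,0)·0.63^0·0.37^5 = 0.006934
  k=1: C(5,1)·0.63^1·0.37^4 = 0.059036
  k=2: C(5,2)·0.63^2·0.37^3 = 0.201042
  k=3: C(5,3)·0.63^3·0.37^2 = 0.342314
P(X ≤ 3) = 0.609327

0.6093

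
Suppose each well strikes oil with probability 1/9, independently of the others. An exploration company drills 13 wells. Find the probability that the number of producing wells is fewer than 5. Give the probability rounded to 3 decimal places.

X ~ Binomial(13, 0.111111); P(X ≤ 4) = Σ C(13,k) p^k (1−p)^(13−k) over k:
  k=0: C(13,0)·0.111111^0·0.888889^13 = 0.21628
  k=1: C(13,1)·0.111111^1·0.888889^12 = 0.35146
  k=2: C(13,2)·0.111111^2·0.888889^11 = 0.26359
  k=3: C(13,3)·0.111111^3·0.888889^10 = 0.12081
  k=4: C(13,4)·0.111111^4·0.888889^9 = 0.03775
Total = 0.98989

0.990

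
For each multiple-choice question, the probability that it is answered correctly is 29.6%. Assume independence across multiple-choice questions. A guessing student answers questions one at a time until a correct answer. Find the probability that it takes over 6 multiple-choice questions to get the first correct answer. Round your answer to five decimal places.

Y = number of multiple-choice questions to the first success; geometric, p = 0.296.
P(Y > 6) = P(first 6 all fail) = (1−p)^6 = 0.1217407

0.12174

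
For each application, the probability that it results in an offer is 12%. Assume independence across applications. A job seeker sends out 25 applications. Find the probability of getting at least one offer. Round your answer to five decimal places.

0.95907

P(at least one) = 1 − P(none) = 1 − (1 − 0.12)^25
= 1 − 0.0409324 = 0.9590676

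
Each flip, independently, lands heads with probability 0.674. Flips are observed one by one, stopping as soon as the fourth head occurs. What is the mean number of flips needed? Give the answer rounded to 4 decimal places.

5.9347

Y = total flips until the fourth success; negative binomial with r=4, p=0.674.
E[Y] = r / p = 4 / 0.674 = 5.934718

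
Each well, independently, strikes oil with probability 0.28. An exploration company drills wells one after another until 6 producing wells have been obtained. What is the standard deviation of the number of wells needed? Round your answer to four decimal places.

7.4231

Y = total wells until the sixth success; negative binomial with r=6, p=0.28.
SD(Y) = √[r(1−p)/p²] = √(55.102041) = 7.423075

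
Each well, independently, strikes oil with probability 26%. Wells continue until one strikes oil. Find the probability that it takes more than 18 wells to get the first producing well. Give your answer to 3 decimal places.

0.004

Y = number of wells to the first success; geometric, p = 0.26.
P(Y > 18) = P(first 18 all fail) = (1−p)^18 = 0.00443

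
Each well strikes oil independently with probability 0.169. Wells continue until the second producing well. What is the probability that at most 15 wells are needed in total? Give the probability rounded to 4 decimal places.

Finishing within 15 wells ⇔ at least 2 successes in the first 15. With X ~ Binomial(15, 0.169), P(Y ≤ 15) = 1 − P(X ≤ 1).
  k=0: C(15,0)·0.169^0·0.831^15 = 0.062232
  k=1: C(15,1)·0.169^1·0.831^14 = 0.189842
1 − 0.252074 = 0.747926

0.7479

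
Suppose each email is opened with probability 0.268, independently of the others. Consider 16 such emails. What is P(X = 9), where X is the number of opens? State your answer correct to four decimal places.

0.0092

X ~ Binomial(n=16, p=0.268).
P(X=9) = C(16,9) · p^9 · (1−p)^7
= 11440 · 7.132e-06 · 0.11261 = 0.009188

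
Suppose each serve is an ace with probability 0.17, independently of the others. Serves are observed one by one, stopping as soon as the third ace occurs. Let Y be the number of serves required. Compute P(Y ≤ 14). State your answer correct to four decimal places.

Finishing within 14 serves ⇔ at least 3 successes in the first 14. With X ~ Binomial(14, 0.17), P(Y ≤ 14) = 1 − P(X ≤ 2).
  k=0: C(14,0)·0.17^0·0.83^14 = 0.073637
  k=1: C(14,1)·0.17^1·0.83^13 = 0.211151
  k=2: C(14,2)·0.17^2·0.83^12 = 0.281110
1 − 0.565897 = 0.434103

0.4341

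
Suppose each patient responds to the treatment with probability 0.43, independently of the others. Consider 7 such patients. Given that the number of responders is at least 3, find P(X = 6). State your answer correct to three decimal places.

0.039

X ~ Binomial(7, 0.43). Want P(X=6 | X≥3) = P(X=6) / P(X≥3).
P(X=6) = C(7,6)·0.43^6·0.57^1 = 0.02522
P(X≥3) = 1 − 0.01955 − 0.10323 − 0.23363 = 0.64359
Ratio = 0.02522 / 0.64359 = 0.03919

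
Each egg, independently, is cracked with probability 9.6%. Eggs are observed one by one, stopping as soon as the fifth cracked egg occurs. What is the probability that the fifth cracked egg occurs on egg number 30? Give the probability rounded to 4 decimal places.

0.0155

Y = trial on which the fifth success occurs; negative binomial, r=5, p=0.096.
P(Y=30) = C(29,4) · p^5 · (1−p)^25
= 23751 · 8.1537e-06 · 0.080207 = 0.015533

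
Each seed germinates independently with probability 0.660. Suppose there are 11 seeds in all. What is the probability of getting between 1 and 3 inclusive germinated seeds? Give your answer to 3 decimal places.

0.010

X ~ Binomial(11, 0.66); P(1 ≤ X ≤ 3) = Σ C(11,k) p^k (1−p)^(11−k) over k:
  k=1: C(11,1)·0.66^1·0.34^10 = 0.00015
  k=2: C(11,2)·0.66^2·0.34^9 = 0.00145
  k=3: C(11,3)·0.66^3·0.34^8 = 0.00847
Total = 0.01008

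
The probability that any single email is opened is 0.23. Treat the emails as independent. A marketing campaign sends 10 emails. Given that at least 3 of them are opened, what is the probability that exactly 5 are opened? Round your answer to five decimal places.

0.10612

X ~ Binomial(10, 0.23). Want P(X=5 | X≥3) = P(X=5) / P(X≥3).
P(X=5) = C(10,5)·0.23^5·0.77^5 = 0.0439029
P(X≥3) = 1 − 0.0732668 − 0.2188489 − 0.2941670 = 0.4137173
Ratio = 0.0439029 / 0.4137173 = 0.1061182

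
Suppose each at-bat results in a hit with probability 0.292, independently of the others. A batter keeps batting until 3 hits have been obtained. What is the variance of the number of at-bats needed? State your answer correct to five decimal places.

24.91087

Y = total at-bats until the third success; negative binomial with r=3, p=0.292.
Var(Y) = r(1−p)/p² = 3·0.708 / 0.292² = 24.9108651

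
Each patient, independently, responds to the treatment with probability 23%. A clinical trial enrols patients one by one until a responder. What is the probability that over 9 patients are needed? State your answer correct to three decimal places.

Y = number of patients to the first success; geometric, p = 0.23.
P(Y > 9) = P(first 9 all fail) = (1−p)^9 = 0.09515

0.095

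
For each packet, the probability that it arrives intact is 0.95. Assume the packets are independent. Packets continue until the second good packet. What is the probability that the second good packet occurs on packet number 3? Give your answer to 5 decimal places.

0.09025

Y = trial on which the second success occurs; negative binomial, r=2, p=0.95.
P(Y=3) = C(2,1) · p^2 · (1−p)^1
= 2 · 0.9025 · 0.05 = 0.0902500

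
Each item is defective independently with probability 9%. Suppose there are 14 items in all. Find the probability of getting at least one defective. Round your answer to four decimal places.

P(at least one) = 1 − P(none) = 1 − (1 − 0.09)^14
= 1 − 0.267042 = 0.732958

0.7330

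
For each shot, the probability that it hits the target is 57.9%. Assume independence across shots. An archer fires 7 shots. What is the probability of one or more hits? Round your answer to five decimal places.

P(at least one) = 1 − P(none) = 1 − (1 − 0.579)^7
= 1 − 0.0023441 = 0.9976559

0.99766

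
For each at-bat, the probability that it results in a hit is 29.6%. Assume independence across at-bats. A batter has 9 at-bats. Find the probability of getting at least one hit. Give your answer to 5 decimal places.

0.95752

P(at least one) = 1 − P(none) = 1 − (1 − 0.296)^9
= 1 − 0.0424770 = 0.9575230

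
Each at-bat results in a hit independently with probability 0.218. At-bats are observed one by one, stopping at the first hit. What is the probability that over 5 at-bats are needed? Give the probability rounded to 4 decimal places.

0.2924

Y = number of at-bats to the first success; geometric, p = 0.218.
P(Y > 5) = P(first 5 all fail) = (1−p)^5 = 0.292438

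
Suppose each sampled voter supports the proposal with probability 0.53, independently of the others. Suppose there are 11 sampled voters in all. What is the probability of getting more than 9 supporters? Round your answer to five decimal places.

0.00997

X ~ Binomial(11, 0.53); P(X ≥ 10) = Σ C(11,k) p^k (1−p)^(11−k) over k:
  k=10: C(11,10)·0.53^10·0.47^1 = 0.0090417
  k=11: C(11,11)·0.53^11·0.47^0 = 0.0009269
Total = 0.0099686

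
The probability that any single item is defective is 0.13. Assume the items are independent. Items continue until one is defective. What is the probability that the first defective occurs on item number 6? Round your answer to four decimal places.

Geometric (trials to first success), p = 0.13.
P(Y = 6) = (1−p)^5 · p = 0.49842 · 0.13 = 0.064795

0.0648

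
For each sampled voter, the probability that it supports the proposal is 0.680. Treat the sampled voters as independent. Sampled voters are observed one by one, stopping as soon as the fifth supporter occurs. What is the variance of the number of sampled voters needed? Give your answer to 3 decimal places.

Y = total sampled voters until the fifth success; negative binomial with r=5, p=0.68.
Var(Y) = r(1−p)/p² = 5·0.32 / 0.68² = 3.46021

3.460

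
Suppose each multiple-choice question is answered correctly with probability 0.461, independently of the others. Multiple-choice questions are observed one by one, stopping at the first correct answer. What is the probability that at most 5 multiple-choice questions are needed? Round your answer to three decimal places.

Y = number of multiple-choice questions to the first success; geometric, p = 0.461.
P(Y ≤ 5) = 1 − (1−p)^5 = 1 − 0.04549 = 0.95451

0.955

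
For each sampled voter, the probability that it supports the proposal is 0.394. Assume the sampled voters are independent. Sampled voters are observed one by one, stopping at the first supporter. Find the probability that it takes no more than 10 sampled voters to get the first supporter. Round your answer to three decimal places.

Y = number of sampled voters to the first success; geometric, p = 0.394.
P(Y ≤ 10) = 1 − (1−p)^10 = 1 − 0.00668 = 0.99332

0.993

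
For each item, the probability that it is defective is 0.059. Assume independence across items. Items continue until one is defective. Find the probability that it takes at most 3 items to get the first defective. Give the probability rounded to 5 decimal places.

0.16676

Y = number of items to the first success; geometric, p = 0.059.
P(Y ≤ 3) = 1 − (1−p)^3 = 1 − 0.8332376 = 0.1667624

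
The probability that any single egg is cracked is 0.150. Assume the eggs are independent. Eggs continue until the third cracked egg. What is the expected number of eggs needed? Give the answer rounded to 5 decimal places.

Y = total eggs until the third success; negative binomial with r=3, p=0.15.
E[Y] = r / p = 3 / 0.15 = 20.0000000

20.00000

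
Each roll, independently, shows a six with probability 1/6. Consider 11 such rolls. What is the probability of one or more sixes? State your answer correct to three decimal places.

P(at least one) = 1 − P(none) = 1 − (1 − 0.166667)^11
= 1 − 0.13459 = 0.86541

0.865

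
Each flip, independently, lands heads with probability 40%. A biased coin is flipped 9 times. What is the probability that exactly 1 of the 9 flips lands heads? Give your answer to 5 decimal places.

X ~ Binomial(n=9, p=0.40).
P(X=1) = C(9,1) · p^1 · (1−p)^8
= 9 · 0.4 · 0.016796 = 0.0604662

0.06047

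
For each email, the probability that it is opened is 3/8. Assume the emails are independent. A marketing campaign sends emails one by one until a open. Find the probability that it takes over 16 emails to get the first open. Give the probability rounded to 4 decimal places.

Y = number of emails to the first success; geometric, p = 0.375.
P(Y > 16) = P(first 16 all fail) = (1−p)^16 = 0.000542

0.0005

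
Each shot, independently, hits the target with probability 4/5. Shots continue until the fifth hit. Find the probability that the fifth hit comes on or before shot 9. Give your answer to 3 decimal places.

0.980

Finishing within 9 shots ⇔ at least 5 successes in the first 9. With X ~ Binomial(9, 0.80), P(Y ≤ 9) = 1 − P(X ≤ 4).
  k=0: C(9,0)·0.80^0·0.20^9 = 0.00000
  k=1: C(9,1)·0.80^1·0.20^8 = 0.00002
  k=2: C(9,2)·0.80^2·0.20^7 = 0.00029
  k=3: C(9,3)·0.80^3·0.20^6 = 0.00275
  k=4: C(9,4)·0.80^4·0.20^5 = 0.01652
1 − 0.01958 = 0.98042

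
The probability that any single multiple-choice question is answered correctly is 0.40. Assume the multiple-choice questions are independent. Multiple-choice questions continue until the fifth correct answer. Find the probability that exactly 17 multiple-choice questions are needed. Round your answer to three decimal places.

0.041

Y = trial on which the fifth success occurs; negative binomial, r=5, p=0.40.
P(Y=17) = C(16,4) · p^5 · (1−p)^12
= 1820 · 0.01024 · 0.0021768 = 0.04057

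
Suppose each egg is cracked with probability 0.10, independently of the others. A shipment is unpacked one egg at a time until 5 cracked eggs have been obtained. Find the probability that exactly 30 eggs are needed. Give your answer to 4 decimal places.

0.0171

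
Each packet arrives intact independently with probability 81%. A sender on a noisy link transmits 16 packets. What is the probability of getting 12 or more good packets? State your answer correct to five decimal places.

X ~ Binomial(16, 0.81); P(X ≥ 12) = Σ C(16,k) p^k (1−p)^(16−k) over k:
  k=12: C(16,12)·0.81^12·0.19^4 = 0.1891934
  k=13: C(16,13)·0.81^13·0.19^3 = 0.2481727
  k=14: C(16,14)·0.81^14·0.19^2 = 0.2267142
  k=15: C(16,15)·0.81^15·0.19^1 = 0.1288691
  k=16: C(16,16)·0.81^16·0.19^0 = 0.0343368
Total = 0.8272863

0.82729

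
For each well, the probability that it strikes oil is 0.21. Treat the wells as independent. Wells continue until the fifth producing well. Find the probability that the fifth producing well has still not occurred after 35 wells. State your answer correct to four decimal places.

Needing more than 35 wells ⇔ fewer than 5 successes in the first 35. With X ~ Binomial(35, 0.21), P(Y > 35) = P(X ≤ 4).
  k=0: C(35,0)·0.21^0·0.79^35 = 0.000261
  k=1: C(35,1)·0.21^1·0.79^34 = 0.002430
  k=2: C(35,2)·0.21^2·0.79^33 = 0.010981
  k=3: C(35,3)·0.21^3·0.79^32 = 0.032110
  k=4: C(35,4)·0.21^4·0.79^31 = 0.068284
P(X ≤ 4) = 0.114066

0.1141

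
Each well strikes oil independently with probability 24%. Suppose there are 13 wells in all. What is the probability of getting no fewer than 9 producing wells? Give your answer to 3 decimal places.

0.001

X ~ Binomial(13, 0.24); P(X ≥ 9) = Σ C(13,k) p^k (1−p)^(13−k) over k:
  k=9: C(13,9)·0.24^9·0.76^4 = 0.00063
  k=10: C(13,10)·0.24^10·0.76^3 = 0.00008
  k=11: C(13,11)·0.24^11·0.76^2 = 0.00001
  k=12: C(13,12)·0.24^12·0.76^1 = 0.00000
  k=13: C(13,13)·0.24^13·0.76^0 = 0.00000
Total = 0.00072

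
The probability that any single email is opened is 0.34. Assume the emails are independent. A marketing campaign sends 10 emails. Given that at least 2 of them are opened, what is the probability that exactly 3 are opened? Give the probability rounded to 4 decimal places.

X ~ Binomial(10, 0.34). Want P(X=3 | X≥2) = P(X=3) / P(X≥2).
P(X=3) = C(10,3)·0.34^3·0.66^7 = 0.257292
P(X≥2) = 1 − 0.015683 − 0.080793 = 0.903524
Ratio = 0.257292 / 0.903524 = 0.284765

0.2848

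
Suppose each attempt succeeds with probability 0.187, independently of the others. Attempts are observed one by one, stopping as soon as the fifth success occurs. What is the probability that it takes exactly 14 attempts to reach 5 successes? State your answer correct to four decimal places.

0.0254

Y = trial on which the fifth success occurs; negative binomial, r=5, p=0.187.
P(Y=14) = C(13,4) · p^5 · (1−p)^9
= 715 · 0.00022867 · 0.15517 = 0.025370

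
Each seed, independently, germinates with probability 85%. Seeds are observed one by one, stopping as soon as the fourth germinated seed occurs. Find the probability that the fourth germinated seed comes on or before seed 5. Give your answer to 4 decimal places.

Finishing within 5 seeds ⇔ at least 4 successes in the first 5. With X ~ Binomial(5, 0.85), P(Y ≤ 5) = 1 − P(X ≤ 3).
  k=0: C(5,0)·0.85^0·0.15^5 = 0.000076
  k=1: C(5,1)·0.85^1·0.15^4 = 0.002152
  k=2: C(5,2)·0.85^2·0.15^3 = 0.024384
  k=3: C(5,3)·0.85^3·0.15^2 = 0.138178
1 − 0.164790 = 0.835210

0.8352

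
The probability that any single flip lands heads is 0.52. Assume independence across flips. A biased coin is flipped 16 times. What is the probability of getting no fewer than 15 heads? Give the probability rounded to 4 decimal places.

X ~ Binomial(16, 0.52); P(X ≥ 15) = Σ C(16,k) p^k (1−p)^(16−k) over k:
  k=15: C(16,15)·0.52^15·0.48^1 = 0.000422
  k=16: C(16,16)·0.52^16·0.48^0 = 0.000029
Total = 0.000451

0.0005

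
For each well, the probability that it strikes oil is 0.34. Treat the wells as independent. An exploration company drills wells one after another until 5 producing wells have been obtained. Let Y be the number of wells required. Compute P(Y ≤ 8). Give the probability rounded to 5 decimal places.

Finishing within 8 wells ⇔ at least 5 successes in the first 8. With X ~ Binomial(8, 0.34), P(Y ≤ 8) = 1 − P(X ≤ 4).
  k=0: C(8,0)·0.34^0·0.66^8 = 0.0360041
  k=1: C(8,1)·0.34^1·0.66^7 = 0.1483804
  k=2: C(8,2)·0.34^2·0.66^6 = 0.2675343
  k=3: C(8,3)·0.34^3·0.66^5 = 0.2756414
  k=4: C(8,4)·0.34^4·0.66^4 = 0.1774964
1 − 0.9050565 = 0.0949435

0.09494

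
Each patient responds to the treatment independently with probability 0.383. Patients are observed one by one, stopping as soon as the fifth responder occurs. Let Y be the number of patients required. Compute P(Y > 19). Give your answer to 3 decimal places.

0.092

Needing more than 19 patients ⇔ fewer than 5 successes in the first 19. With X ~ Binomial(19, 0.383), P(Y > 19) = P(X ≤ 4).
  k=0: C(19,0)·0.383^0·0.617^19 = 0.00010
  k=1: C(19,1)·0.383^1·0.617^18 = 0.00122
  k=2: C(19,2)·0.383^2·0.617^17 = 0.00683
  k=3: C(19,3)·0.383^3·0.617^16 = 0.02402
  k=4: C(19,4)·0.383^4·0.617^15 = 0.05963
P(X ≤ 4) = 0.09180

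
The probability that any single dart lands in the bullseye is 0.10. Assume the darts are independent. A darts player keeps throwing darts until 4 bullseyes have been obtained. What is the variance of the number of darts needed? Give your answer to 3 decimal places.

360.000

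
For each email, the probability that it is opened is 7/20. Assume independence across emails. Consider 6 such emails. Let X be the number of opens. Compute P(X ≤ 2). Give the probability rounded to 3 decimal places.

0.647

X ~ Binomial(6, 0.35); P(X ≤ 2) = Σ C(6,k) p^k (1−p)^(6−k) over k:
  k=0: C(6,0)·0.35^0·0.65^6 = 0.07542
  k=1: C(6,1)·0.35^1·0.65^5 = 0.24366
  k=2: C(6,2)·0.35^2·0.65^4 = 0.32801
Total = 0.64709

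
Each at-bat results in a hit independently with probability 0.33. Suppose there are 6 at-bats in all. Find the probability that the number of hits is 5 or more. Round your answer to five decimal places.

0.01702

X ~ Binomial(6, 0.33); P(X ≥ 5) = Σ C(6,k) p^k (1−p)^(6−k) over k:
  k=5: C(6,5)·0.33^5·0.67^1 = 0.0157324
  k=6: C(6,6)·0.33^6·0.67^0 = 0.0012915
Total = 0.0170239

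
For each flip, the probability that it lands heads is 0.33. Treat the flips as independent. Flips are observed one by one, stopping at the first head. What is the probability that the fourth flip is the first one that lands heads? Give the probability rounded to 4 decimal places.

0.0993

Geometric (trials to first success), p = 0.33.
P(Y = 4) = (1−p)^3 · p = 0.30076 · 0.33 = 0.099252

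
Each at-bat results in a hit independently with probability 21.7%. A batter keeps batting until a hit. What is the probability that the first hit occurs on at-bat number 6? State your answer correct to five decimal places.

0.06387

Geometric (trials to first success), p = 0.217.
P(Y = 6) = (1−p)^5 · p = 0.29431 · 0.217 = 0.0638658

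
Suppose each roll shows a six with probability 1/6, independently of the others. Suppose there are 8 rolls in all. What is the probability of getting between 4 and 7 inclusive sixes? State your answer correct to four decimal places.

X ~ Binomial(8, 0.166667); P(4 ≤ X ≤ 7) = Σ C(8,k) p^k (1−p)^(8−k) over k:
  k=4: C(8,4)·0.166667^4·0.833333^4 = 0.026048
  k=5: C(8,5)·0.166667^5·0.833333^3 = 0.004168
  k=6: C(8,6)·0.166667^6·0.833333^2 = 0.000417
  k=7: C(8,7)·0.166667^7·0.833333^1 = 0.000024
Total = 0.030656

0.0307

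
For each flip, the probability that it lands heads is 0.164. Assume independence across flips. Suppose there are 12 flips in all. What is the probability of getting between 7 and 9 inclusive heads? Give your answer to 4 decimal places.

0.0012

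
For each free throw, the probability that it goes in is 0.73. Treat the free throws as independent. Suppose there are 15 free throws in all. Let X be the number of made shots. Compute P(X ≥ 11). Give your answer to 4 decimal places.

X ~ Binomial(15, 0.73); P(X ≥ 11) = Σ C(15,k) p^k (1−p)^(15−k) over k:
  k=11: C(15,11)·0.73^11·0.27^4 = 0.227583
  k=12: C(15,12)·0.73^12·0.27^3 = 0.205105
  k=13: C(15,13)·0.73^13·0.27^2 = 0.127972
  k=14: C(15,14)·0.73^14·0.27^1 = 0.049428
  k=15: C(15,15)·0.73^15·0.27^0 = 0.008909
Total = 0.618997

0.6190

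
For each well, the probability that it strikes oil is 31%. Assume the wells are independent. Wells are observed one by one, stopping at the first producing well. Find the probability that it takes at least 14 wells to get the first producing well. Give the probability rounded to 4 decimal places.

Y = number of wells to the first success; geometric, p = 0.31.
P(Y > 13) = P(first 13 all fail) = (1−p)^13 = 0.008036

0.0080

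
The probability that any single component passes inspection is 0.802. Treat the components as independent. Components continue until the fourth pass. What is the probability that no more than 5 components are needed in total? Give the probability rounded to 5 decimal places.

Finishing within 5 components ⇔ at least 4 successes in the first 5. With X ~ Binomial(5, 0.802), P(Y ≤ 5) = 1 − P(X ≤ 3).
  k=0: C(5,0)·0.802^0·0.198^5 = 0.0003043
  k=1: C(5,1)·0.802^1·0.198^4 = 0.0061632
  k=2: C(5,2)·0.802^2·0.198^3 = 0.0499280
  k=3: C(5,3)·0.802^3·0.198^2 = 0.2022337
1 − 0.2586292 = 0.7413708

0.74137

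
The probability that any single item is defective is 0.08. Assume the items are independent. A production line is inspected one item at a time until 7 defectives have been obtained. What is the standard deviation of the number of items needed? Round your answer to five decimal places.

31.72144

Y = total items until the seventh success; negative binomial with r=7, p=0.08.
SD(Y) = √[r(1−p)/p²] = √(1006.2500000) = 31.7214439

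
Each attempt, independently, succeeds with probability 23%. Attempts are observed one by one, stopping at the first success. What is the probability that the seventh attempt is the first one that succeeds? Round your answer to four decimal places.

Geometric (trials to first success), p = 0.23.
P(Y = 7) = (1−p)^6 · p = 0.20842 · 0.23 = 0.047937

0.0479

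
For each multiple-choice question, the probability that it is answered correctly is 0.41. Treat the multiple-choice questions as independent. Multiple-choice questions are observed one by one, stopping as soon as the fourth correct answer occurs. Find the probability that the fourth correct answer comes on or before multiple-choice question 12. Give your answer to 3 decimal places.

0.795

Finishing within 12 multiple-choice questions ⇔ at least 4 successes in the first 12. With X ~ Binomial(12, 0.41), P(Y ≤ 12) = 1 − P(X ≤ 3).
  k=0: C(12,0)·0.41^0·0.59^12 = 0.00178
  k=1: C(12,1)·0.41^1·0.59^11 = 0.01484
  k=2: C(12,2)·0.41^2·0.59^10 = 0.05671
  k=3: C(12,3)·0.41^3·0.59^9 = 0.13135
1 − 0.20468 = 0.79532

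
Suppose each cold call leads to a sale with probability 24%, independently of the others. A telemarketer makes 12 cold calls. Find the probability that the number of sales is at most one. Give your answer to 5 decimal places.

X ~ Binomial(12, 0.24); P(X ≤ 1) = Σ C(12,k) p^k (1−p)^(12−k) over k:
  k=0: C(12,0)·0.24^0·0.76^12 = 0.0371333
  k=1: C(12,1)·0.24^1·0.76^11 = 0.1407155
Total = 0.1778488

0.17785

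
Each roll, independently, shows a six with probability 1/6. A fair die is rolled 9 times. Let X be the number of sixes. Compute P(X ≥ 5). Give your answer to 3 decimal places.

X ~ Binomial(9, 0.166667); P(X ≥ 5) = Σ C(9,k) p^k (1−p)^(9−k) over k:
  k=5: C(9,5)·0.166667^5·0.833333^4 = 0.00781
  k=6: C(9,6)·0.166667^6·0.833333^3 = 0.00104
  k=7: C(9,7)·0.166667^7·0.833333^2 = 0.00009
  k=8: C(9,8)·0.166667^8·0.833333^1 = 0.00000
  k=9: C(9,9)·0.166667^9·0.833333^0 = 0.00000
Total = 0.00895

0.009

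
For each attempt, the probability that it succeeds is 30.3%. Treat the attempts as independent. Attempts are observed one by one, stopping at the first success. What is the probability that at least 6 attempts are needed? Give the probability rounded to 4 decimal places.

Y = number of attempts to the first success; geometric, p = 0.303.
P(Y > 5) = P(first 5 all fail) = (1−p)^5 = 0.164499

0.1645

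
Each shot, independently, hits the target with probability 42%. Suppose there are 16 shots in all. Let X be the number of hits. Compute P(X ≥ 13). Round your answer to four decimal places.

X ~ Binomial(16, 0.42); P(X ≥ 13) = Σ C(16,k) p^k (1−p)^(16−k) over k:
  k=13: C(16,13)·0.42^13·0.58^3 = 0.001383
  k=14: C(16,14)·0.42^14·0.58^2 = 0.000215
  k=15: C(16,15)·0.42^15·0.58^1 = 0.000021
  k=16: C(16,16)·0.42^16·0.58^0 = 0.000001
Total = 0.001619

0.0016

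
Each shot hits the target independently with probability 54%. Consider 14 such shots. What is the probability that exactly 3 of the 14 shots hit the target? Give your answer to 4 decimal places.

0.0112

X ~ Binomial(n=14, p=0.54).
P(X=3) = C(14,3) · p^3 · (1−p)^11
= 364 · 0.15746 · 0.00019514 = 0.011185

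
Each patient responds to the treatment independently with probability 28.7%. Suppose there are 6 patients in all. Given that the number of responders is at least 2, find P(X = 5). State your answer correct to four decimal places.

0.0151

X ~ Binomial(6, 0.287). Want P(X=5 | X≥2) = P(X=5) / P(X≥2).
P(X=5) = C(6,5)·0.287^5·0.713^1 = 0.008330
P(X≥2) = 1 − 0.131382 − 0.317308 = 0.551310
Ratio = 0.008330 / 0.551310 = 0.015110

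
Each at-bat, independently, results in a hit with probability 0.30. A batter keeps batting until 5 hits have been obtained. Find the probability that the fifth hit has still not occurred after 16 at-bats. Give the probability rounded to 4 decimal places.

Needing more than 16 at-bats ⇔ fewer than 5 successes in the first 16. With X ~ Binomial(16, 0.30), P(Y > 16) = P(X ≤ 4).
  k=0: C(16,0)·0.30^0·0.70^16 = 0.003323
  k=1: C(16,1)·0.30^1·0.70^15 = 0.022788
  k=2: C(16,2)·0.30^2·0.70^14 = 0.073248
  k=3: C(16,3)·0.30^3·0.70^13 = 0.146496
  k=4: C(16,4)·0.30^4·0.70^12 = 0.204048
P(X ≤ 4) = 0.449904

0.4499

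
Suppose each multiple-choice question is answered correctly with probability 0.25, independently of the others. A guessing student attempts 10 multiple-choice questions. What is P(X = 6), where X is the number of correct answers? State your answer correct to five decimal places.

X ~ Binomial(n=10, p=0.25).
P(X=6) = C(10,6) · p^6 · (1−p)^4
= 210 · 0.00024414 · 0.31641 = 0.0162220

0.01622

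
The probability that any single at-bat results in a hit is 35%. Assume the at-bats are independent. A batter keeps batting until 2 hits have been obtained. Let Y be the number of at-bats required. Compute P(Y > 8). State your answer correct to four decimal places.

Needing more than 8 at-bats ⇔ fewer than 2 successes in the first 8. With X ~ Binomial(8, 0.35), P(Y > 8) = P(X ≤ 1).
  k=0: C(8,0)·0.35^0·0.65^8 = 0.031864
  k=1: C(8,1)·0.35^1·0.65^7 = 0.137262
P(X ≤ 1) = 0.169127

0.1691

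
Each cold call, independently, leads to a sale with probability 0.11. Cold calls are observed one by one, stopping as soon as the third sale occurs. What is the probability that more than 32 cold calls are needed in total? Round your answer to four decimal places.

0.3010

Needing more than 32 cold calls ⇔ fewer than 3 successes in the first 32. With X ~ Binomial(32, 0.11), P(Y > 32) = P(X ≤ 2).
  k=0: C(32,0)·0.11^0·0.89^32 = 0.024015
  k=1: C(32,1)·0.11^1·0.89^31 = 0.094980
  k=2: C(32,2)·0.11^2·0.89^30 = 0.181956
P(X ≤ 2) = 0.300951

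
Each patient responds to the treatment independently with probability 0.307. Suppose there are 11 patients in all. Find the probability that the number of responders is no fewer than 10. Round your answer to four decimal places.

0.0001

X ~ Binomial(11, 0.307); P(X ≥ 10) = Σ C(11,k) p^k (1−p)^(11−k) over k:
  k=10: C(11,10)·0.307^10·0.693^1 = 0.000057
  k=11: C(11,11)·0.307^11·0.693^0 = 0.000002
Total = 0.000059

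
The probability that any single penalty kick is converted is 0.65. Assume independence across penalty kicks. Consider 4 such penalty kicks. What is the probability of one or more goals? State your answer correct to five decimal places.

P(at least one) = 1 − P(none) = 1 − (1 − 0.65)^4
= 1 − 0.0150063 = 0.9849938

0.98499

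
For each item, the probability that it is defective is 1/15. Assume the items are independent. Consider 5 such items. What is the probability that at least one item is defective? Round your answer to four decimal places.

P(at least one) = 1 − P(none) = 1 − (1 − 0.066667)^5
= 1 − 0.708246 = 0.291754

0.2918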